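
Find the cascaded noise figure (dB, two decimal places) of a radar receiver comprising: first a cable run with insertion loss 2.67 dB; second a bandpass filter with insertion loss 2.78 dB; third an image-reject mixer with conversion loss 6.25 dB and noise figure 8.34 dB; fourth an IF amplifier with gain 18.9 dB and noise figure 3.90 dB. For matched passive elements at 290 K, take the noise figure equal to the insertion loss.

Convert to linear (a loss of L dB is a gain of −L dB): F_i = 10^(NF_i/10), G_i = 10^(G_i,dB/10)
  Stage 1: F_1 = 10^(2.67/10) = 1.849, G_1 = 10^(−2.67/10) = 0.5408
  Stage 2: F_2 = 10^(2.78/10) = 1.897, G_2 = 10^(−2.78/10) = 0.5272
  Stage 3: F_3 = 10^(8.34/10) = 6.823, G_3 = 10^(−6.25/10) = 0.2371
  Stage 4: F_4 = 10^(3.90/10) = 2.455, G_4 = 10^(18.9/10) = 77.62
Friis cascade:
  F = 1.849 + (1.897 − 1)/0.5408 + (6.823 − 1)/0.2851 + (2.455 − 1)/0.06761 = 45.45
NF = 10 log₁₀(45.45) = 16.58 dB

16.58 dB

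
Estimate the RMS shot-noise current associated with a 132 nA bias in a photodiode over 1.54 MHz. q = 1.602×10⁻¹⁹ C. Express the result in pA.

255 pA

I_n = √(2qI·B)
2qI·B = 2 × 1.602×10⁻¹⁹ × 1.32×10⁻⁷ × 1.54×10⁶ = 6.51×10⁻²⁰ A²
I_n = √(6.51×10⁻²⁰) = 2.55×10⁻¹⁰ A = 255 pA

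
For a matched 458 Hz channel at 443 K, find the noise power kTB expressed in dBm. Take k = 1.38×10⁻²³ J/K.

−145.5 dBm

P_n = kTB = 1.38×10⁻²³ × 443 × 4.58×10² = 2.80×10⁻¹⁸ W
In dBm: 10 log₁₀(2.80×10⁻¹⁸ / 10⁻³) = −145.5 dBm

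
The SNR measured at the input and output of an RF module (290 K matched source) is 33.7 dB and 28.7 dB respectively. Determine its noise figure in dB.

NF (dB) = SNR_in(dB) − SNR_out(dB) when the source is at T₀
NF = 33.7 − 28.7 = 5.0 dB

5.0 dB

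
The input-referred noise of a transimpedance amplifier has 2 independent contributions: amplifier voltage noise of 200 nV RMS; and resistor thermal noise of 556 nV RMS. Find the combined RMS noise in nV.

591 nV

Uncorrelated sources add in power (mean-square): V_tot = √(ΣV_i²)
V_tot = √[(2.00×10⁻⁷)² + (5.56×10⁻⁷)²] = 5.91×10⁻⁷ V = 591 nV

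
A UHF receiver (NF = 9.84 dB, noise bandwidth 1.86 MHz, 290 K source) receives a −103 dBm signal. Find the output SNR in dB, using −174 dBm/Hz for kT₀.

Noise floor: N = −174 + 10 log₁₀(B) + NF
10 log₁₀(1.86×10⁶) = 62.7 dB
N = −174 + 62.7 + 9.84 = −101.46 dBm
SNR = P_sig − N = −103 − (−101.46) = −1.54 dB → −1.5 dB

−1.5 dB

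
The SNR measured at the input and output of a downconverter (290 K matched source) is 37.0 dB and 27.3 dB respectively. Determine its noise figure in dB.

9.7 dB

NF (dB) = SNR_in(dB) − SNR_out(dB) when the source is at T₀
NF = 37.0 − 27.3 = 9.7 dB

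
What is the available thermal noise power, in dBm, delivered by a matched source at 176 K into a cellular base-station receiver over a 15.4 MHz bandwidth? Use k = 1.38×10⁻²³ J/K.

−104.3 dBm

P_n = kTB = 1.38×10⁻²³ × 176 × 1.54×10⁷ = 3.74×10⁻¹⁴ W
In dBm: 10 log₁₀(3.74×10⁻¹⁴ / 10⁻³) = −104.3 dBm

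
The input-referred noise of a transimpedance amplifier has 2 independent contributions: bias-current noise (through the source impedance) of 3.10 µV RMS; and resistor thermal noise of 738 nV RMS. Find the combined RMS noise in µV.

3.19 µV

Uncorrelated sources add in power (mean-square): V_tot = √(ΣV_i²)
V_tot = √[(3.10×10⁻⁶)² + (7.38×10⁻⁷)²] = 3.19×10⁻⁶ V = 3.19 µV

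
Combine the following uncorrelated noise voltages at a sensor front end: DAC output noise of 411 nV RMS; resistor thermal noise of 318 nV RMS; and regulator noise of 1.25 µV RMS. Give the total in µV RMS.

Uncorrelated sources add in power (mean-square): V_tot = √(ΣV_i²)
V_tot = √[(4.11×10⁻⁷)² + (3.18×10⁻⁷)² + (1.25×10⁻⁶)²] = 1.35×10⁻⁶ V = 1.35 µV

1.35 µV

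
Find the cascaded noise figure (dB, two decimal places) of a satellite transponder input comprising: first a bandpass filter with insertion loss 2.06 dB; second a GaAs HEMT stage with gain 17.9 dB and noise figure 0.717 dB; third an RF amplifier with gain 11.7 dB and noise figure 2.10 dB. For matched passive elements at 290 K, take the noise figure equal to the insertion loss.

Convert to linear (a loss of L dB is a gain of −L dB): F_i = 10^(NF_i/10), G_i = 10^(G_i,dB/10)
  Stage 1: F_1 = 10^(2.06/10) = 1.607, G_1 = 10^(−2.06/10) = 0.6223
  Stage 2: F_2 = 10^(0.717/10) = 1.180, G_2 = 10^(17.9/10) = 61.66
  Stage 3: F_3 = 10^(2.10/10) = 1.622, G_3 = 10^(11.7/10) = 14.79
Friis cascade:
  F = 1.607 + (1.180 − 1)/0.6223 + (1.622 − 1)/38.37 = 1.912
NF = 10 log₁₀(1.912) = 2.81 dB

2.81 dB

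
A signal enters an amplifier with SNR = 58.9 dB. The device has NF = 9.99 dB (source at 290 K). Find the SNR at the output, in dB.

By definition F = SNR_in/SNR_out, so in dB: SNR_out = SNR_in − NF
SNR_out = 58.9 − 9.99 = 48.91 dB

48.91 dB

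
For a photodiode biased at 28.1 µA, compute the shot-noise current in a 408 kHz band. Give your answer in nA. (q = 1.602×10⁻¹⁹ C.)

1.92 nA

I_n = √(2qI·B)
2qI·B = 2 × 1.602×10⁻¹⁹ × 2.81×10⁻⁵ × 4.08×10⁵ = 3.67×10⁻¹⁸ A²
I_n = √(3.67×10⁻¹⁸) = 1.92×10⁻⁹ A = 1.92 nA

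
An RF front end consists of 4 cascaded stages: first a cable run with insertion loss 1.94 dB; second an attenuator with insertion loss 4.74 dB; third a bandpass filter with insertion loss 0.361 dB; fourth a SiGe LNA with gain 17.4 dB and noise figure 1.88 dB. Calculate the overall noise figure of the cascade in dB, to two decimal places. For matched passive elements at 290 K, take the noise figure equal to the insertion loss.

8.92 dB

Convert to linear (a loss of L dB is a gain of −L dB): F_i = 10^(NF_i/10), G_i = 10^(G_i,dB/10)
  Stage 1: F_1 = 10^(1.94/10) = 1.563, G_1 = 10^(−1.94/10) = 0.6397
  Stage 2: F_2 = 10^(4.74/10) = 2.979, G_2 = 10^(−4.74/10) = 0.3357
  Stage 3: F_3 = 10^(0.361/10) = 1.087, G_3 = 10^(−0.361/10) = 0.9202
  Stage 4: F_4 = 10^(1.88/10) = 1.542, G_4 = 10^(17.4/10) = 54.95
Friis cascade:
  F = 1.563 + (2.979 − 1)/0.6397 + (1.087 − 1)/0.2148 + (1.542 − 1)/0.1977 = 7.800
NF = 10 log₁₀(7.800) = 8.92 dB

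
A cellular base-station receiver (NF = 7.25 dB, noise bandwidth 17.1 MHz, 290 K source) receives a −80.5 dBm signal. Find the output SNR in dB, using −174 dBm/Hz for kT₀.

Noise floor: N = −174 + 10 log₁₀(B) + NF
10 log₁₀(1.71×10⁷) = 72.33 dB
N = −174 + 72.33 + 7.25 = −94.42 dBm
SNR = P_sig − N = −80.5 − (−94.42) = 13.92 dB → 13.9 dB

13.9 dB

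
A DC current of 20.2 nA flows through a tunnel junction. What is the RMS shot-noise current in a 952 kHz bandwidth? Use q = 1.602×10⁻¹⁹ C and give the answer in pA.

78.5 pA

I_n = √(2qI·B)
2qI·B = 2 × 1.602×10⁻¹⁹ × 2.02×10⁻⁸ × 9.52×10⁵ = 6.16×10⁻²¹ A²
I_n = √(6.16×10⁻²¹) = 7.85×10⁻¹¹ A = 78.5 pA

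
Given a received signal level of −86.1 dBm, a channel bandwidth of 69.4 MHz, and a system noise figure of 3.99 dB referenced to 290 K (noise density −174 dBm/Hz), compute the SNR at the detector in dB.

5.5 dB

Noise floor: N = −174 + 10 log₁₀(B) + NF
10 log₁₀(6.94×10⁷) = 78.41 dB
N = −174 + 78.41 + 3.99 = −91.60 dBm
SNR = P_sig − N = −86.1 − (−91.60) = 5.50 dB → 5.5 dB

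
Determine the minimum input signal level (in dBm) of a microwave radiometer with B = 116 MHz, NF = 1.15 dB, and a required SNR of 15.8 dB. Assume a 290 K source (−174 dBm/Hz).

−76.4 dBm

Sensitivity = −174 + 10 log₁₀(B) + NF + SNR_min
= −174 + 80.64 + 1.15 + 15.8
= −76.41 dBm → −76.4 dBm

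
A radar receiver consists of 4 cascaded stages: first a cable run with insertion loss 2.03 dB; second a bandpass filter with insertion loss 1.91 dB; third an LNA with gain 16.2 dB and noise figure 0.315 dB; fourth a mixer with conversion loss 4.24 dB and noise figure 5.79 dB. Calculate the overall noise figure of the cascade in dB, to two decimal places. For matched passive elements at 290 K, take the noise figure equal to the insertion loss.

4.52 dB

Convert to linear (a loss of L dB is a gain of −L dB): F_i = 10^(NF_i/10), G_i = 10^(G_i,dB/10)
  Stage 1: F_1 = 10^(2.03/10) = 1.596, G_1 = 10^(−2.03/10) = 0.6266
  Stage 2: F_2 = 10^(1.91/10) = 1.552, G_2 = 10^(−1.91/10) = 0.6442
  Stage 3: F_3 = 10^(0.315/10) = 1.075, G_3 = 10^(16.2/10) = 41.69
  Stage 4: F_4 = 10^(5.79/10) = 3.793, G_4 = 10^(−4.24/10) = 0.3767
Friis cascade:
  F = 1.596 + (1.552 − 1)/0.6266 + (1.075 − 1)/0.4036 + (3.793 − 1)/16.83 = 2.830
NF = 10 log₁₀(2.830) = 4.52 dB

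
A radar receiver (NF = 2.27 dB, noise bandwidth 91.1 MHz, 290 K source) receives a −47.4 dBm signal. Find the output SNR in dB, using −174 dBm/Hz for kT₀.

44.7 dB

Noise floor: N = −174 + 10 log₁₀(B) + NF
10 log₁₀(9.11×10⁷) = 79.6 dB
N = −174 + 79.6 + 2.27 = −92.13 dBm
SNR = P_sig − N = −47.4 − (−92.13) = 44.73 dB → 44.7 dB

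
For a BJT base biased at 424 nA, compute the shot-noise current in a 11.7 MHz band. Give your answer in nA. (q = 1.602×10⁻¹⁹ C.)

I_n = √(2qI·B)
2qI·B = 2 × 1.602×10⁻¹⁹ × 4.24×10⁻⁷ × 1.17×10⁷ = 1.59×10⁻¹⁸ A²
I_n = √(1.59×10⁻¹⁸) = 1.26×10⁻⁹ A = 1.26 nA

1.26 nA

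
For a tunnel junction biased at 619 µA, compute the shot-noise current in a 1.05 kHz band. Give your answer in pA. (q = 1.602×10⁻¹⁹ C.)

I_n = √(2qI·B)
2qI·B = 2 × 1.602×10⁻¹⁹ × 6.19×10⁻⁴ × 1.05×10³ = 2.08×10⁻¹⁹ A²
I_n = √(2.08×10⁻¹⁹) = 4.56×10⁻¹⁰ A = 456 pA

456 pA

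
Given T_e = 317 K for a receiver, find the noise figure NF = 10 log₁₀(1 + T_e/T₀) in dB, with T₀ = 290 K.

3.21 dB

F = 1 + T_e/T₀ = 1 + 317/290 = 2.0931
NF = 10 log₁₀(2.0931) = 3.21 dB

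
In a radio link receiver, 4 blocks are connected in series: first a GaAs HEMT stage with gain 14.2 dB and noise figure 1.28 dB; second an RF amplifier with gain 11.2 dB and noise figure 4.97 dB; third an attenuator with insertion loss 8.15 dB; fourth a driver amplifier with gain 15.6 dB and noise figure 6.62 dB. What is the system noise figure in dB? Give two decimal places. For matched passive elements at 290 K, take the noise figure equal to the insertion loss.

Convert to linear (a loss of L dB is a gain of −L dB): F_i = 10^(NF_i/10), G_i = 10^(G_i,dB/10)
  Stage 1: F_1 = 10^(1.28/10) = 1.343, G_1 = 10^(14.2/10) = 26.30
  Stage 2: F_2 = 10^(4.97/10) = 3.141, G_2 = 10^(11.2/10) = 13.18
  Stage 3: F_3 = 10^(8.15/10) = 6.531, G_3 = 10^(−8.15/10) = 0.1531
  Stage 4: F_4 = 10^(6.62/10) = 4.592, G_4 = 10^(15.6/10) = 36.31
Friis cascade:
  F = 1.343 + (3.141 − 1)/26.30 + (6.531 − 1)/346.7 + (4.592 − 1)/53.09 = 1.508
NF = 10 log₁₀(1.508) = 1.78 dB

1.78 dB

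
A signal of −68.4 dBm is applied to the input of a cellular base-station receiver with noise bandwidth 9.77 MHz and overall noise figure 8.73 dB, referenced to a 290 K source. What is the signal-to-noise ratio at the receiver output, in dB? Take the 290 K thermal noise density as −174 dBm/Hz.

Noise floor: N = −174 + 10 log₁₀(B) + NF
10 log₁₀(9.77×10⁶) = 69.9 dB
N = −174 + 69.9 + 8.73 = −95.37 dBm
SNR = P_sig − N = −68.4 − (−95.37) = 26.97 dB → 27.0 dB

27.0 dB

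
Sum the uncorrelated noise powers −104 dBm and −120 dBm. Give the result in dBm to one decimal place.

−103.9 dBm

Convert to linear, add, convert back:
P₁ = 3.98×10⁻¹⁴ W, P₂ = 1.00×10⁻¹⁵ W
P_tot = 4.08×10⁻¹⁴ W → 10 log₁₀(P_tot / 10⁻³) = −103.9 dBm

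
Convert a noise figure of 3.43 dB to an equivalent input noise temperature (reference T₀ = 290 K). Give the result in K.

349 K

F = 10^(3.43/10) = 2.20293
T_e = (F − 1)·T₀ = (2.20293 − 1) × 290 = 349 K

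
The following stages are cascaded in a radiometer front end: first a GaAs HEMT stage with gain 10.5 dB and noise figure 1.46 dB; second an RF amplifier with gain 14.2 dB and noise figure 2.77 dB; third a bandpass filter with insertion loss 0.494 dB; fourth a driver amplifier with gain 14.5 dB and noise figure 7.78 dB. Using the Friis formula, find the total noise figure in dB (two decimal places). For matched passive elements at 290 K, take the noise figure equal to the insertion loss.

Convert to linear (a loss of L dB is a gain of −L dB): F_i = 10^(NF_i/10), G_i = 10^(G_i,dB/10)
  Stage 1: F_1 = 10^(1.46/10) = 1.400, G_1 = 10^(10.5/10) = 11.22
  Stage 2: F_2 = 10^(2.77/10) = 1.892, G_2 = 10^(14.2/10) = 26.30
  Stage 3: F_3 = 10^(0.494/10) = 1.120, G_3 = 10^(−0.494/10) = 0.8925
  Stage 4: F_4 = 10^(7.78/10) = 5.998, G_4 = 10^(14.5/10) = 28.18
Friis cascade:
  F = 1.400 + (1.892 − 1)/11.22 + (1.120 − 1)/295.1 + (5.998 − 1)/263.4 = 1.499
NF = 10 log₁₀(1.499) = 1.76 dB

1.76 dB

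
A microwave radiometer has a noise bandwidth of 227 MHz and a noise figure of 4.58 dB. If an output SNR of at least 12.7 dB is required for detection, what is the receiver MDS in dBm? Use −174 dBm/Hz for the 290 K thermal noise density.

Sensitivity = −174 + 10 log₁₀(B) + NF + SNR_min
= −174 + 83.56 + 4.58 + 12.7
= −73.16 dBm → −73.2 dBm

−73.2 dBm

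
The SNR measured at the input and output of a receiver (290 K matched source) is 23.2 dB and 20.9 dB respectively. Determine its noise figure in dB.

2.3 dB

NF (dB) = SNR_in(dB) − SNR_out(dB) when the source is at T₀
NF = 23.2 − 20.9 = 2.3 dB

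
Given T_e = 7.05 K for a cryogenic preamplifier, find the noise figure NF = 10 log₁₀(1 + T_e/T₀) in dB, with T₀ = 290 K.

0.104 dB

F = 1 + T_e/T₀ = 1 + 7.05/290 = 1.02431
NF = 10 log₁₀(1.02431) = 0.104 dB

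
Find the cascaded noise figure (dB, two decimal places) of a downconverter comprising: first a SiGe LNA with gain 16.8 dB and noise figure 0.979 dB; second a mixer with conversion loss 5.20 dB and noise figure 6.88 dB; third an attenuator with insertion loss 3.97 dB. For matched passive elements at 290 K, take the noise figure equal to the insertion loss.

Convert to linear (a loss of L dB is a gain of −L dB): F_i = 10^(NF_i/10), G_i = 10^(G_i,dB/10)
  Stage 1: F_1 = 10^(0.979/10) = 1.253, G_1 = 10^(16.8/10) = 47.86
  Stage 2: F_2 = 10^(6.88/10) = 4.875, G_2 = 10^(−5.20/10) = 0.3020
  Stage 3: F_3 = 10^(3.97/10) = 2.495, G_3 = 10^(−3.97/10) = 0.4009
Friis cascade:
  F = 1.253 + (4.875 − 1)/47.86 + (2.495 − 1)/14.45 = 1.437
NF = 10 log₁₀(1.437) = 1.58 dB

1.58 dB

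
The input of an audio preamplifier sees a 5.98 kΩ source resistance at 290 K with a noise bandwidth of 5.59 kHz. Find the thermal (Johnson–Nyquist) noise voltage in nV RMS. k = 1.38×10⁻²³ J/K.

732 nV

V_n = √(4kTRB)
4kTRB = 4 × 1.38×10⁻²³ × 290 × 5.98×10³ × 5.59×10³ = 5.35×10⁻¹³ V²
V_n = √(5.35×10⁻¹³) = 7.32×10⁻⁷ V = 732 nV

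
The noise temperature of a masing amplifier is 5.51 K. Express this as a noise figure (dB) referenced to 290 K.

F = 1 + T_e/T₀ = 1 + 5.51/290 = 1.019
NF = 10 log₁₀(1.019) = 0.082 dB

0.082 dB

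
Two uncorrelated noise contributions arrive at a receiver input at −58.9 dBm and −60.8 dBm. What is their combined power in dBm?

−56.7 dBm

Convert to linear, add, convert back:
P₁ = 1.29×10⁻⁹ W, P₂ = 8.32×10⁻¹⁰ W
P_tot = 2.12×10⁻⁹ W → 10 log₁₀(P_tot / 10⁻³) = −56.7 dBm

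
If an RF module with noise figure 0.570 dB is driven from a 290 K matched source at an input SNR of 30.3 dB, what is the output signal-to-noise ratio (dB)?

29.730 dB

By definition F = SNR_in/SNR_out, so in dB: SNR_out = SNR_in − NF
SNR_out = 30.3 − 0.570 = 29.730 dB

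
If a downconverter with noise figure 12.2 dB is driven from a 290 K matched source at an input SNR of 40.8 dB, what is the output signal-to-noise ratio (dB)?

By definition F = SNR_in/SNR_out, so in dB: SNR_out = SNR_in − NF
SNR_out = 40.8 − 12.2 = 28.6 dB

28.6 dB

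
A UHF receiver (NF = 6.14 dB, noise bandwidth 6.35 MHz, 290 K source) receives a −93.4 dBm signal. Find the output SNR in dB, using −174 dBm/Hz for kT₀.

6.4 dB

Noise floor: N = −174 + 10 log₁₀(B) + NF
10 log₁₀(6.35×10⁶) = 68.03 dB
N = −174 + 68.03 + 6.14 = −99.83 dBm
SNR = P_sig − N = −93.4 − (−99.83) = 6.43 dB → 6.4 dB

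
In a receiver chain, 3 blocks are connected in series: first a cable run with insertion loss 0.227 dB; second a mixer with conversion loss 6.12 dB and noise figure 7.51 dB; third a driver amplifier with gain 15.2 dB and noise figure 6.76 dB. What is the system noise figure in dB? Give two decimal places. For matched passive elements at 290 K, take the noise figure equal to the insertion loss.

13.44 dB

Convert to linear (a loss of L dB is a gain of −L dB): F_i = 10^(NF_i/10), G_i = 10^(G_i,dB/10)
  Stage 1: F_1 = 10^(0.227/10) = 1.054, G_1 = 10^(−0.227/10) = 0.9491
  Stage 2: F_2 = 10^(7.51/10) = 5.636, G_2 = 10^(−6.12/10) = 0.2443
  Stage 3: F_3 = 10^(6.76/10) = 4.742, G_3 = 10^(15.2/10) = 33.11
Friis cascade:
  F = 1.054 + (5.636 − 1)/0.9491 + (4.742 − 1)/0.2319 = 22.08
NF = 10 log₁₀(22.08) = 13.44 dB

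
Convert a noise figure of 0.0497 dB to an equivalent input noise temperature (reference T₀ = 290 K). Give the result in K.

F = 10^(0.0497/10) = 1.01151
T_e = (F − 1)·T₀ = (1.01151 − 1) × 290 = 3.34 K

3.34 K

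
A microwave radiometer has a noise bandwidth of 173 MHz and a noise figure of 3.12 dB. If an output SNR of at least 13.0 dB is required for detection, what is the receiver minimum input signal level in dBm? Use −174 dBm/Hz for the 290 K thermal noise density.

−75.5 dBm

Sensitivity = −174 + 10 log₁₀(B) + NF + SNR_min
= −174 + 82.38 + 3.12 + 13.0
= −75.50 dBm → −75.5 dBm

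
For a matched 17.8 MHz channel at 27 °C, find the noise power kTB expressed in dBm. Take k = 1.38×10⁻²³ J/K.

T = 27 °C + 273.15 = 300.15 K
P_n = kTB = 1.38×10⁻²³ × 300.15 × 1.78×10⁷ = 7.37×10⁻¹⁴ W
In dBm: 10 log₁₀(7.37×10⁻¹⁴ / 10⁻³) = −101.3 dBm

−101.3 dBm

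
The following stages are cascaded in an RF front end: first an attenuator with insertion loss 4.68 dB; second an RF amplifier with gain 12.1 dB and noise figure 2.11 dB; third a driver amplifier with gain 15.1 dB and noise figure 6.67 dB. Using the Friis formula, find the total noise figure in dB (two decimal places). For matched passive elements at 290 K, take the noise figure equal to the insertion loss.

Convert to linear (a loss of L dB is a gain of −L dB): F_i = 10^(NF_i/10), G_i = 10^(G_i,dB/10)
  Stage 1: F_1 = 10^(4.68/10) = 2.938, G_1 = 10^(−4.68/10) = 0.3404
  Stage 2: F_2 = 10^(2.11/10) = 1.626, G_2 = 10^(12.1/10) = 16.22
  Stage 3: F_3 = 10^(6.67/10) = 4.645, G_3 = 10^(15.1/10) = 32.36
Friis cascade:
  F = 2.938 + (1.626 − 1)/0.3404 + (4.645 − 1)/5.521 = 5.436
NF = 10 log₁₀(5.436) = 7.35 dB

7.35 dB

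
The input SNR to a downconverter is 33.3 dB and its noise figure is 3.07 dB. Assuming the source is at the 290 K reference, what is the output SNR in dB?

By definition F = SNR_in/SNR_out, so in dB: SNR_out = SNR_in − NF
SNR_out = 33.3 − 3.07 = 30.23 dB

30.23 dB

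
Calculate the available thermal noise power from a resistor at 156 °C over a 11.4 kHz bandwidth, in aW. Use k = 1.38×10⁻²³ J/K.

T = 156 °C + 273.15 = 429.15 K
P_n = kTB = 1.38×10⁻²³ × 429.15 × 1.14×10⁴ = 6.75×10⁻¹⁷ W = 67.5 aW

67.5 aW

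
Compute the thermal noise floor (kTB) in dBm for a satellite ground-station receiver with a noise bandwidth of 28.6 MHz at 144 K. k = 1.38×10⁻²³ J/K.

−102.5 dBm

P_n = kTB = 1.38×10⁻²³ × 144 × 2.86×10⁷ = 5.68×10⁻¹⁴ W
In dBm: 10 log₁₀(5.68×10⁻¹⁴ / 10⁻³) = −102.5 dBm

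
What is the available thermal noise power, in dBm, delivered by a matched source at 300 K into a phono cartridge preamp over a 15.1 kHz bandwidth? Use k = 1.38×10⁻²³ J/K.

P_n = kTB = 1.38×10⁻²³ × 300 × 1.51×10⁴ = 6.25×10⁻¹⁷ W
In dBm: 10 log₁₀(6.25×10⁻¹⁷ / 10⁻³) = −132.0 dBm

−132.0 dBm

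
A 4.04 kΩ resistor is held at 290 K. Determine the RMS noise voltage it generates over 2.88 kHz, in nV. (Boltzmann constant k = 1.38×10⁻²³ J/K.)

V_n = √(4kTRB)
4kTRB = 4 × 1.38×10⁻²³ × 290 × 4.04×10³ × 2.88×10³ = 1.86×10⁻¹³ V²
V_n = √(1.86×10⁻¹³) = 4.32×10⁻⁷ V = 432 nV

432 nV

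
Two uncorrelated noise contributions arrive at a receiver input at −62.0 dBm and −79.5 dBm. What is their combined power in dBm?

Convert to linear, add, convert back:
P₁ = 6.31×10⁻¹⁰ W, P₂ = 1.12×10⁻¹¹ W
P_tot = 6.42×10⁻¹⁰ W → 10 log₁₀(P_tot / 10⁻³) = −61.9 dBm

−61.9 dBm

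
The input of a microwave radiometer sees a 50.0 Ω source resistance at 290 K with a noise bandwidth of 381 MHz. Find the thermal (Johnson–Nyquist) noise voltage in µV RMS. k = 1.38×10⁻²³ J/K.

V_n = √(4kTRB)
4kTRB = 4 × 1.38×10⁻²³ × 290 × 5.00×10¹ × 3.81×10⁸ = 3.05×10⁻¹⁰ V²
V_n = √(3.05×10⁻¹⁰) = 1.75×10⁻⁵ V = 17.5 µV

17.5 µV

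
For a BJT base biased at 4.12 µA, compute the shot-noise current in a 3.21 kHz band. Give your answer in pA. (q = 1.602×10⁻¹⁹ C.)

I_n = √(2qI·B)
2qI·B = 2 × 1.602×10⁻¹⁹ × 4.12×10⁻⁶ × 3.21×10³ = 4.24×10⁻²¹ A²
I_n = √(4.24×10⁻²¹) = 6.51×10⁻¹¹ A = 65.1 pA

65.1 pA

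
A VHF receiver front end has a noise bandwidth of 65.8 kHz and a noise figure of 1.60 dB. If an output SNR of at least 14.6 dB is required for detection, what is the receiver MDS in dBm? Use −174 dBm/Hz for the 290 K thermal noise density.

Sensitivity = −174 + 10 log₁₀(B) + NF + SNR_min
= −174 + 48.18 + 1.60 + 14.6
= −109.62 dBm → −109.6 dBm

−109.6 dBm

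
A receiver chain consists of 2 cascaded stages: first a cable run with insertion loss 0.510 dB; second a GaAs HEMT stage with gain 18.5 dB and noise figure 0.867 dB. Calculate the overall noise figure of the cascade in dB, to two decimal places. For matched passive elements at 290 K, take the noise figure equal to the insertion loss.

Convert to linear (a loss of L dB is a gain of −L dB): F_i = 10^(NF_i/10), G_i = 10^(G_i,dB/10)
  Stage 1: F_1 = 10^(0.510/10) = 1.125, G_1 = 10^(−0.510/10) = 0.8892
  Stage 2: F_2 = 10^(0.867/10) = 1.221, G_2 = 10^(18.5/10) = 70.79
Friis cascade:
  F = 1.125 + (1.221 − 1)/0.8892 = 1.373
NF = 10 log₁₀(1.373) = 1.38 dB

1.38 dB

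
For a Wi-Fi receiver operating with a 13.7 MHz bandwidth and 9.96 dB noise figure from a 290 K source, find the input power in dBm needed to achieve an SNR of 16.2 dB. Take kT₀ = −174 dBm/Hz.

−76.5 dBm

Sensitivity = −174 + 10 log₁₀(B) + NF + SNR_min
= −174 + 71.37 + 9.96 + 16.2
= −76.47 dBm → −76.5 dBm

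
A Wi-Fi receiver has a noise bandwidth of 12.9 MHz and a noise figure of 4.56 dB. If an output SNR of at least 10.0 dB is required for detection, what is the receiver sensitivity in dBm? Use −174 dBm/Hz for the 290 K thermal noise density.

Sensitivity = −174 + 10 log₁₀(B) + NF + SNR_min
= −174 + 71.11 + 4.56 + 10.0
= −88.33 dBm → −88.3 dBm

−88.3 dBm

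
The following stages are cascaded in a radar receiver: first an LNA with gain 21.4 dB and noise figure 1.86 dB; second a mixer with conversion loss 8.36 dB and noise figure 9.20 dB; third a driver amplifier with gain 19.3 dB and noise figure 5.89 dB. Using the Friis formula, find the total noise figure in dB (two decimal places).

2.38 dB

Convert to linear (a loss of L dB is a gain of −L dB): F_i = 10^(NF_i/10), G_i = 10^(G_i,dB/10)
  Stage 1: F_1 = 10^(1.86/10) = 1.535, G_1 = 10^(21.4/10) = 138.0
  Stage 2: F_2 = 10^(9.20/10) = 8.318, G_2 = 10^(−8.36/10) = 0.1459
  Stage 3: F_3 = 10^(5.89/10) = 3.882, G_3 = 10^(19.3/10) = 85.11
Friis cascade:
  F = 1.535 + (8.318 − 1)/138.0 + (3.882 − 1)/20.14 = 1.731
NF = 10 log₁₀(1.731) = 2.38 dB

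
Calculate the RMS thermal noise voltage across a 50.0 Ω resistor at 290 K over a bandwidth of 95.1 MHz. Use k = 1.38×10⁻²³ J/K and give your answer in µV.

V_n = √(4kTRB)
4kTRB = 4 × 1.38×10⁻²³ × 290 × 5.00×10¹ × 9.51×10⁷ = 7.61×10⁻¹¹ V²
V_n = √(7.61×10⁻¹¹) = 8.72×10⁻⁶ V = 8.72 µV

8.72 µV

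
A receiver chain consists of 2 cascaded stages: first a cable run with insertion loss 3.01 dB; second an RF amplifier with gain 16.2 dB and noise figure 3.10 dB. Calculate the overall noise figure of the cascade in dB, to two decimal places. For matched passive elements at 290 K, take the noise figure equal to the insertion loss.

6.11 dB

Convert to linear (a loss of L dB is a gain of −L dB): F_i = 10^(NF_i/10), G_i = 10^(G_i,dB/10)
  Stage 1: F_1 = 10^(3.01/10) = 2.000, G_1 = 10^(−3.01/10) = 0.5000
  Stage 2: F_2 = 10^(3.10/10) = 2.042, G_2 = 10^(16.2/10) = 41.69
Friis cascade:
  F = 2.000 + (2.042 − 1)/0.5000 = 4.083
NF = 10 log₁₀(4.083) = 6.11 dB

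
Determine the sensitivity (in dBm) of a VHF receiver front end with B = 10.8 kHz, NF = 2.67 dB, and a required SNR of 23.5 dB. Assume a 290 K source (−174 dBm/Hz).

Sensitivity = −174 + 10 log₁₀(B) + NF + SNR_min
= −174 + 40.33 + 2.67 + 23.5
= −107.50 dBm → −107.5 dBm

−107.5 dBm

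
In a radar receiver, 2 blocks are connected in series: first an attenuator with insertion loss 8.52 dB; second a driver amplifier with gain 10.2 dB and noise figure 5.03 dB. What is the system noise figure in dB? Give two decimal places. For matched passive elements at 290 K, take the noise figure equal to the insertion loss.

Convert to linear (a loss of L dB is a gain of −L dB): F_i = 10^(NF_i/10), G_i = 10^(G_i,dB/10)
  Stage 1: F_1 = 10^(8.52/10) = 7.112, G_1 = 10^(−8.52/10) = 0.1406
  Stage 2: F_2 = 10^(5.03/10) = 3.184, G_2 = 10^(10.2/10) = 10.47
Friis cascade:
  F = 7.112 + (3.184 − 1)/0.1406 = 22.65
NF = 10 log₁₀(22.65) = 13.55 dB

13.55 dB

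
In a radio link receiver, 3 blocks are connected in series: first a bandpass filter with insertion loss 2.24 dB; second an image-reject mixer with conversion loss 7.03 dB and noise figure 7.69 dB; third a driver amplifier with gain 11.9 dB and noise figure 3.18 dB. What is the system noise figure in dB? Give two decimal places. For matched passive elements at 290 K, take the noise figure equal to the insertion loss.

12.78 dB

Convert to linear (a loss of L dB is a gain of −L dB): F_i = 10^(NF_i/10), G_i = 10^(G_i,dB/10)
  Stage 1: F_1 = 10^(2.24/10) = 1.675, G_1 = 10^(−2.24/10) = 0.5970
  Stage 2: F_2 = 10^(7.69/10) = 5.875, G_2 = 10^(−7.03/10) = 0.1982
  Stage 3: F_3 = 10^(3.18/10) = 2.080, G_3 = 10^(11.9/10) = 15.49
Friis cascade:
  F = 1.675 + (5.875 − 1)/0.5970 + (2.080 − 1)/0.1183 = 18.97
NF = 10 log₁₀(18.97) = 12.78 dB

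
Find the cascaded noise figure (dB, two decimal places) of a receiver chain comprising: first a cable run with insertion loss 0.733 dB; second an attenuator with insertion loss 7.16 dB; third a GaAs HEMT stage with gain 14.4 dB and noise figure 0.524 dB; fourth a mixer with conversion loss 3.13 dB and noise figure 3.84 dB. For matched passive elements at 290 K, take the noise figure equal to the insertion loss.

Convert to linear (a loss of L dB is a gain of −L dB): F_i = 10^(NF_i/10), G_i = 10^(G_i,dB/10)
  Stage 1: F_1 = 10^(0.733/10) = 1.184, G_1 = 10^(−0.733/10) = 0.8447
  Stage 2: F_2 = 10^(7.16/10) = 5.200, G_2 = 10^(−7.16/10) = 0.1923
  Stage 3: F_3 = 10^(0.524/10) = 1.128, G_3 = 10^(14.4/10) = 27.54
  Stage 4: F_4 = 10^(3.84/10) = 2.421, G_4 = 10^(−3.13/10) = 0.4864
Friis cascade:
  F = 1.184 + (5.200 − 1)/0.8447 + (1.128 − 1)/0.1624 + (2.421 − 1)/4.474 = 7.263
NF = 10 log₁₀(7.263) = 8.61 dB

8.61 dB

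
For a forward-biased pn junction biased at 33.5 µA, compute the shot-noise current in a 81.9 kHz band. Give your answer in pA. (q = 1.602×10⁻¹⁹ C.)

938 pA

I_n = √(2qI·B)
2qI·B = 2 × 1.602×10⁻¹⁹ × 3.35×10⁻⁵ × 8.19×10⁴ = 8.79×10⁻¹⁹ A²
I_n = √(8.79×10⁻¹⁹) = 9.38×10⁻¹⁰ A = 938 pA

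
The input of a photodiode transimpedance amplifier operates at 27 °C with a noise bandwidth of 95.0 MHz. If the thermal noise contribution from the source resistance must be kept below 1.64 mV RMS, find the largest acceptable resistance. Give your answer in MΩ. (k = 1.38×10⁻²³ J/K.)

T = 27 °C + 273.15 = 300.15 K
Johnson–Nyquist: V_n = √(4kTRB) ⇒ R = V_n² / (4kTB)
4kTB = 4 × 1.38×10⁻²³ × 300.15 × 9.50×10⁷ = 1.57×10⁻¹²
R = (1.64×10⁻³)² / 1.57×10⁻¹² = 1.71×10⁶ Ω = 1.71 MΩ

1.71 MΩ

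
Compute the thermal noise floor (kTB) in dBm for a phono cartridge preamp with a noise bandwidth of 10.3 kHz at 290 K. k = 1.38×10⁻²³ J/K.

−133.8 dBm

P_n = kTB = 1.38×10⁻²³ × 290 × 1.03×10⁴ = 4.12×10⁻¹⁷ W
In dBm: 10 log₁₀(4.12×10⁻¹⁷ / 10⁻³) = −133.8 dBm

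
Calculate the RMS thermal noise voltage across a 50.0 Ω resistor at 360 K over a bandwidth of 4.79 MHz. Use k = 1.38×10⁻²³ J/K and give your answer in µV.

2.18 µV

V_n = √(4kTRB)
4kTRB = 4 × 1.38×10⁻²³ × 360 × 5.00×10¹ × 4.79×10⁶ = 4.76×10⁻¹² V²
V_n = √(4.76×10⁻¹²) = 2.18×10⁻⁶ V = 2.18 µV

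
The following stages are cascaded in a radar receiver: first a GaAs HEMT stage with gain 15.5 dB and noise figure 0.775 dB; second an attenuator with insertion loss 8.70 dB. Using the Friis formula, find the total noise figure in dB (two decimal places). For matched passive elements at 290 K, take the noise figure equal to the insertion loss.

1.39 dB

Convert to linear (a loss of L dB is a gain of −L dB): F_i = 10^(NF_i/10), G_i = 10^(G_i,dB/10)
  Stage 1: F_1 = 10^(0.775/10) = 1.195, G_1 = 10^(15.5/10) = 35.48
  Stage 2: F_2 = 10^(8.70/10) = 7.413, G_2 = 10^(−8.70/10) = 0.1349
Friis cascade:
  F = 1.195 + (7.413 − 1)/35.48 = 1.376
NF = 10 log₁₀(1.376) = 1.39 dB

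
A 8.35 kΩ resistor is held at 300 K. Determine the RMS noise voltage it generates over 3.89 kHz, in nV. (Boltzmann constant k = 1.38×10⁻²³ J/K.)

V_n = √(4kTRB)
4kTRB = 4 × 1.38×10⁻²³ × 300 × 8.35×10³ × 3.89×10³ = 5.38×10⁻¹³ V²
V_n = √(5.38×10⁻¹³) = 7.33×10⁻⁷ V = 733 nV

733 nV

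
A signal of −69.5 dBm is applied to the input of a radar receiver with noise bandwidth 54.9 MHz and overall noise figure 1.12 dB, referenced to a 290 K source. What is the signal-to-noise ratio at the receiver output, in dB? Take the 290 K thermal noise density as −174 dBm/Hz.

26.0 dB

Noise floor: N = −174 + 10 log₁₀(B) + NF
10 log₁₀(5.49×10⁷) = 77.4 dB
N = −174 + 77.4 + 1.12 = −95.48 dBm
SNR = P_sig − N = −69.5 − (−95.48) = 25.98 dB → 26.0 dB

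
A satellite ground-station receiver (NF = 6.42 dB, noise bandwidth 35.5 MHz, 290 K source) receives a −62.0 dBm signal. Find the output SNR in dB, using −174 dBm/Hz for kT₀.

Noise floor: N = −174 + 10 log₁₀(B) + NF
10 log₁₀(3.55×10⁷) = 75.5 dB
N = −174 + 75.5 + 6.42 = −92.08 dBm
SNR = P_sig − N = −62.0 − (−92.08) = 30.08 dB → 30.1 dB

30.1 dB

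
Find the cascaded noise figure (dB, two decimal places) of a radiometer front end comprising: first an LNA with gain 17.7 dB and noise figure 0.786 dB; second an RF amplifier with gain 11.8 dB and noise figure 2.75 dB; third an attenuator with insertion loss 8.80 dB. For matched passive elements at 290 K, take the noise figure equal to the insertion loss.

Convert to linear (a loss of L dB is a gain of −L dB): F_i = 10^(NF_i/10), G_i = 10^(G_i,dB/10)
  Stage 1: F_1 = 10^(0.786/10) = 1.198, G_1 = 10^(17.7/10) = 58.88
  Stage 2: F_2 = 10^(2.75/10) = 1.884, G_2 = 10^(11.8/10) = 15.14
  Stage 3: F_3 = 10^(8.80/10) = 7.586, G_3 = 10^(−8.80/10) = 0.1318
Friis cascade:
  F = 1.198 + (1.884 − 1)/58.88 + (7.586 − 1)/891.3 = 1.221
NF = 10 log₁₀(1.221) = 0.87 dB

0.87 dB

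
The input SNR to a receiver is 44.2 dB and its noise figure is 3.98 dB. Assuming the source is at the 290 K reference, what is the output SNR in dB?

40.22 dB

By definition F = SNR_in/SNR_out, so in dB: SNR_out = SNR_in − NF
SNR_out = 44.2 − 3.98 = 40.22 dB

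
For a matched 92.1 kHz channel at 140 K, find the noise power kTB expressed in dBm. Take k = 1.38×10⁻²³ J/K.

P_n = kTB = 1.38×10⁻²³ × 140 × 9.21×10⁴ = 1.78×10⁻¹⁶ W
In dBm: 10 log₁₀(1.78×10⁻¹⁶ / 10⁻³) = −127.5 dBm

−127.5 dBm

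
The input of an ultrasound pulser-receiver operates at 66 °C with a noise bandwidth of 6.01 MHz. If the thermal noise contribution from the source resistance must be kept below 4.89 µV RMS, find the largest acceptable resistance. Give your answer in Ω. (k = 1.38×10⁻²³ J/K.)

213 Ω

T = 66 °C + 273.15 = 339.15 K
Johnson–Nyquist: V_n = √(4kTRB) ⇒ R = V_n² / (4kTB)
4kTB = 4 × 1.38×10⁻²³ × 339.15 × 6.01×10⁶ = 1.13×10⁻¹³
R = (4.89×10⁻⁶)² / 1.13×10⁻¹³ = 2.13×10² Ω = 213 Ω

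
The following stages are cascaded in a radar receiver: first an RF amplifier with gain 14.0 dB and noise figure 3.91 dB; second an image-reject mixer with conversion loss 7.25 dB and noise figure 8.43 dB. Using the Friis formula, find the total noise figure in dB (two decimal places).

4.31 dB

Convert to linear (a loss of L dB is a gain of −L dB): F_i = 10^(NF_i/10), G_i = 10^(G_i,dB/10)
  Stage 1: F_1 = 10^(3.91/10) = 2.460, G_1 = 10^(14.0/10) = 25.12
  Stage 2: F_2 = 10^(8.43/10) = 6.966, G_2 = 10^(−7.25/10) = 0.1884
Friis cascade:
  F = 2.460 + (6.966 − 1)/25.12 = 2.698
NF = 10 log₁₀(2.698) = 4.31 dB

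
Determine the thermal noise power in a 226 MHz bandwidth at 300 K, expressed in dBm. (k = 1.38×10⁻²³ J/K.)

−90.3 dBm

P_n = kTB = 1.38×10⁻²³ × 300 × 2.26×10⁸ = 9.36×10⁻¹³ W
In dBm: 10 log₁₀(9.36×10⁻¹³ / 10⁻³) = −90.3 dBm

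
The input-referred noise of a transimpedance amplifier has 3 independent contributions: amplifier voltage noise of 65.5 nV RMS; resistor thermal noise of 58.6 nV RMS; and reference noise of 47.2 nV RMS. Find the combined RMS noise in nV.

99.8 nV

Uncorrelated sources add in power (mean-square): V_tot = √(ΣV_i²)
V_tot = √[(6.55×10⁻⁸)² + (5.86×10⁻⁸)² + (4.72×10⁻⁸)²] = 9.98×10⁻⁸ V = 99.8 nV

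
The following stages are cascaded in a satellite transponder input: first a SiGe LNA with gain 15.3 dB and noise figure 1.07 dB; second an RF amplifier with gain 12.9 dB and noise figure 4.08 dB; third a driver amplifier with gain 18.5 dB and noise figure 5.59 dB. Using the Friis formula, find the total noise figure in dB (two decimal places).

Convert to linear (a loss of L dB is a gain of −L dB): F_i = 10^(NF_i/10), G_i = 10^(G_i,dB/10)
  Stage 1: F_1 = 10^(1.07/10) = 1.279, G_1 = 10^(15.3/10) = 33.88
  Stage 2: F_2 = 10^(4.08/10) = 2.559, G_2 = 10^(12.9/10) = 19.50
  Stage 3: F_3 = 10^(5.59/10) = 3.622, G_3 = 10^(18.5/10) = 70.79
Friis cascade:
  F = 1.279 + (2.559 − 1)/33.88 + (3.622 − 1)/660.7 = 1.329
NF = 10 log₁₀(1.329) = 1.24 dB

1.24 dB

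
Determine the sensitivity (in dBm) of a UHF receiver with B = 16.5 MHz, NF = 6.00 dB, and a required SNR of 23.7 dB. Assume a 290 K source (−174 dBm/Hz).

Sensitivity = −174 + 10 log₁₀(B) + NF + SNR_min
= −174 + 72.17 + 6.00 + 23.7
= −72.13 dBm → −72.1 dBm

−72.1 dBm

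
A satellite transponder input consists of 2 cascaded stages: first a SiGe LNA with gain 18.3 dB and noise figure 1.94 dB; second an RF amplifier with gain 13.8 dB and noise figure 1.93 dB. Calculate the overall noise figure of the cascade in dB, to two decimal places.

1.96 dB

Convert to linear (a loss of L dB is a gain of −L dB): F_i = 10^(NF_i/10), G_i = 10^(G_i,dB/10)
  Stage 1: F_1 = 10^(1.94/10) = 1.563, G_1 = 10^(18.3/10) = 67.61
  Stage 2: F_2 = 10^(1.93/10) = 1.560, G_2 = 10^(13.8/10) = 23.99
Friis cascade:
  F = 1.563 + (1.560 − 1)/67.61 = 1.571
NF = 10 log₁₀(1.571) = 1.96 dB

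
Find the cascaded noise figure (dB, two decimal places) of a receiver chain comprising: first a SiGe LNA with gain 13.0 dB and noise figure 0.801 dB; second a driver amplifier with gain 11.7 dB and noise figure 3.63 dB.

Convert to linear (a loss of L dB is a gain of −L dB): F_i = 10^(NF_i/10), G_i = 10^(G_i,dB/10)
  Stage 1: F_1 = 10^(0.801/10) = 1.203, G_1 = 10^(13.0/10) = 19.95
  Stage 2: F_2 = 10^(3.63/10) = 2.307, G_2 = 10^(11.7/10) = 14.79
Friis cascade:
  F = 1.203 + (2.307 − 1)/19.95 = 1.268
NF = 10 log₁₀(1.268) = 1.03 dB

1.03 dB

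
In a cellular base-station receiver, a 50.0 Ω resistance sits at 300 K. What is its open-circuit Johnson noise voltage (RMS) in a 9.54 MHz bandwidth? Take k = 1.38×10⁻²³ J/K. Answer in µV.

V_n = √(4kTRB)
4kTRB = 4 × 1.38×10⁻²³ × 300 × 5.00×10¹ × 9.54×10⁶ = 7.90×10⁻¹² V²
V_n = √(7.90×10⁻¹²) = 2.81×10⁻⁶ V = 2.81 µV

2.81 µV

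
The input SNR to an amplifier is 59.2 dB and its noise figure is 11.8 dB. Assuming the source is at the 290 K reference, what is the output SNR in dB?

By definition F = SNR_in/SNR_out, so in dB: SNR_out = SNR_in − NF
SNR_out = 59.2 − 11.8 = 47.4 dB

47.4 dB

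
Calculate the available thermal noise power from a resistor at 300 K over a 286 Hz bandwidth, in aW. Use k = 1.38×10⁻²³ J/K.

P_n = kTB = 1.38×10⁻²³ × 300 × 2.86×10² = 1.18×10⁻¹⁸ W = 1.18 aW

1.18 aW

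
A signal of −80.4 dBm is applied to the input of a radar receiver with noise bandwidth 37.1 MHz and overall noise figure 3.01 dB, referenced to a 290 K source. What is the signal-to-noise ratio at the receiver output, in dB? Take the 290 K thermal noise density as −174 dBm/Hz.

Noise floor: N = −174 + 10 log₁₀(B) + NF
10 log₁₀(3.71×10⁷) = 75.69 dB
N = −174 + 75.69 + 3.01 = −95.30 dBm
SNR = P_sig − N = −80.4 − (−95.30) = 14.90 dB → 14.9 dB

14.9 dB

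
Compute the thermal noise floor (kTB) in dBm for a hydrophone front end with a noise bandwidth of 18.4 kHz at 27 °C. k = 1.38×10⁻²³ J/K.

T = 27 °C + 273.15 = 300.15 K
P_n = kTB = 1.38×10⁻²³ × 300.15 × 1.84×10⁴ = 7.62×10⁻¹⁷ W
In dBm: 10 log₁₀(7.62×10⁻¹⁷ / 10⁻³) = −131.2 dBm

−131.2 dBm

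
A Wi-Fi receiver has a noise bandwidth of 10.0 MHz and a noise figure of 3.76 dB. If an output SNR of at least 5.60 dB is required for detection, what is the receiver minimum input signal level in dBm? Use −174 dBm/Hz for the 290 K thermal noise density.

Sensitivity = −174 + 10 log₁₀(B) + NF + SNR_min
= −174 + 70 + 3.76 + 5.60
= −94.64 dBm → −94.6 dBm

−94.6 dBm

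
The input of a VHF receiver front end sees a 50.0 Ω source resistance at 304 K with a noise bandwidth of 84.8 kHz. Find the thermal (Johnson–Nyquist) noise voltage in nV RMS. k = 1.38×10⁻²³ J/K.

267 nV

V_n = √(4kTRB)
4kTRB = 4 × 1.38×10⁻²³ × 304 × 5.00×10¹ × 8.48×10⁴ = 7.12×10⁻¹⁴ V²
V_n = √(7.12×10⁻¹⁴) = 2.67×10⁻⁷ V = 267 nV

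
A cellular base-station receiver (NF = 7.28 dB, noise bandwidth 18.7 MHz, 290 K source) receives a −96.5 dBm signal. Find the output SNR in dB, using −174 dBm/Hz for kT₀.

Noise floor: N = −174 + 10 log₁₀(B) + NF
10 log₁₀(1.87×10⁷) = 72.72 dB
N = −174 + 72.72 + 7.28 = −94.00 dBm
SNR = P_sig − N = −96.5 − (−94.00) = −2.50 dB → −2.5 dB

−2.5 dB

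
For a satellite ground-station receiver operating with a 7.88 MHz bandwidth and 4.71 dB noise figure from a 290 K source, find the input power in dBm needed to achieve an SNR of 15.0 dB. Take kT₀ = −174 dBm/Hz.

Sensitivity = −174 + 10 log₁₀(B) + NF + SNR_min
= −174 + 68.97 + 4.71 + 15.0
= −85.32 dBm → −85.3 dBm

−85.3 dBm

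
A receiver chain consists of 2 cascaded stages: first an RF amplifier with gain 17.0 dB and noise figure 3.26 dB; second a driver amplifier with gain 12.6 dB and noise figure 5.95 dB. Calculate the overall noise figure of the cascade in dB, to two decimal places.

Convert to linear (a loss of L dB is a gain of −L dB): F_i = 10^(NF_i/10), G_i = 10^(G_i,dB/10)
  Stage 1: F_1 = 10^(3.26/10) = 2.118, G_1 = 10^(17.0/10) = 50.12
  Stage 2: F_2 = 10^(5.95/10) = 3.936, G_2 = 10^(12.6/10) = 18.20
Friis cascade:
  F = 2.118 + (3.936 − 1)/50.12 = 2.177
NF = 10 log₁₀(2.177) = 3.38 dB

3.38 dB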